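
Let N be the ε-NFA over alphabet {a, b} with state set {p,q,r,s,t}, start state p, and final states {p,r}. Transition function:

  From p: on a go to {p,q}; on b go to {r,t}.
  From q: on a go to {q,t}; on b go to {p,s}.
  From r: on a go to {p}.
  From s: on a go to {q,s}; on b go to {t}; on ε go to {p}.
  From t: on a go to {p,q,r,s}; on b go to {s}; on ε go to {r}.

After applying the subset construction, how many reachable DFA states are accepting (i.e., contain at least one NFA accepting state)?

9

Start state of the DFA: {p} (ε-closure of the NFA start).
{p} --a--> {p,q}  [new]
{p} --b--> {r,t}  [new]
{p,q} --a--> {p,q,r,t}  [new]
{p,q} --b--> {p,r,s,t}  [new]
{r,t} --a--> {p,q,r,s}  [new]
{r,t} --b--> {p,s}  [new]
{p,q,r,t} --a--> {p,q,r,s,t}  [new]
{p,q,r,t} --b--> {p,r,s,t}  [seen]
{p,r,s,t} --a--> {p,q,r,s}  [seen]
{p,r,s,t} --b--> {p,r,s,t}  [seen]
{p,q,r,s} --a--> {p,q,r,s,t}  [seen]
{p,q,r,s} --b--> {p,r,s,t}  [seen]
{p,s} --a--> {p,q,s}  [new]
{p,s} --b--> {r,t}  [seen]
{p,q,r,s,t} --a--> {p,q,r,s,t}  [seen]
{p,q,r,s,t} --b--> {p,r,s,t}  [seen]
{p,q,s} --a--> {p,q,r,s,t}  [seen]
{p,q,s} --b--> {p,r,s,t}  [seen]
Reachable DFA states: {p}, {p,q}, {r,t}, {p,q,r,t}, {p,r,s,t}, {p,q,r,s}, {p,s}, {p,q,r,s,t}, {p,q,s}.
Accepting DFA states (contain an NFA accepting state): {p}, {p,q}, {r,t}, {p,q,r,t}, {p,r,s,t}, {p,q,r,s}, {p,s}, {p,q,r,s,t}, {p,q,s}.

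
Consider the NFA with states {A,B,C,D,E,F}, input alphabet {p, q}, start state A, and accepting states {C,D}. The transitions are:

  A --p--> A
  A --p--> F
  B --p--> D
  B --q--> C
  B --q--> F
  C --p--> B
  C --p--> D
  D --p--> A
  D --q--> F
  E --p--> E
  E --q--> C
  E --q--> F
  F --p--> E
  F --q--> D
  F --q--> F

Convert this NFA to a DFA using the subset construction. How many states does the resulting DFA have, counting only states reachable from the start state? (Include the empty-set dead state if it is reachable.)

Start state of the DFA: {A}.
{A} --p--> {A,F}  [new]
{A} --q--> ∅  [new]
{A,F} --p--> {A,E,F}  [new]
{A,F} --q--> {D,F}  [new]
∅ --p--> ∅  [seen]
∅ --q--> ∅  [seen]
{A,E,F} --p--> {A,E,F}  [seen]
{A,E,F} --q--> {C,D,F}  [new]
{D,F} --p--> {A,E}  [new]
{D,F} --q--> {D,F}  [seen]
{C,D,F} --p--> {A,B,D,E}  [new]
{C,D,F} --q--> {D,F}  [seen]
{A,E} --p--> {A,E,F}  [seen]
{A,E} --q--> {C,F}  [new]
{A,B,D,E} --p--> {A,D,E,F}  [new]
{A,B,D,E} --q--> {C,F}  [seen]
{C,F} --p--> {B,D,E}  [new]
{C,F} --q--> {D,F}  [seen]
{A,D,E,F} --p--> {A,E,F}  [seen]
{A,D,E,F} --q--> {C,D,F}  [seen]
{B,D,E} --p--> {A,D,E}  [new]
{B,D,E} --q--> {C,F}  [seen]
{A,D,E} --p--> {A,E,F}  [seen]
{A,D,E} --q--> {C,F}  [seen]
Reachable DFA states: {A}, {A,F}, ∅, {A,E,F}, {D,F}, {C,D,F}, {A,E}, {A,B,D,E}, {C,F}, {A,D,E,F}, {B,D,E}, {A,D,E}.

12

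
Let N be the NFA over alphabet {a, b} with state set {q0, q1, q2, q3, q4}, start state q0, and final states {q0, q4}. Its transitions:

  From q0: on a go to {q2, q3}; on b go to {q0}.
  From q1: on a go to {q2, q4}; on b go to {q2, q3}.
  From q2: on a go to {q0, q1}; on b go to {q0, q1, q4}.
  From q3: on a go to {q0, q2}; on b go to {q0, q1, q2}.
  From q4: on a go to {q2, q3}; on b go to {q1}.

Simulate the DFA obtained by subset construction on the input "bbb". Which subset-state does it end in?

Start: {q0}.
δ(q0,b) = {q0}.
Union: {q0}.
After b: {q0}.
δ(q0,b) = {q0}.
Union: {q0}.
After b: {q0}.
δ(q0,b) = {q0}.
Union: {q0}.
After b: {q0}.

{q0}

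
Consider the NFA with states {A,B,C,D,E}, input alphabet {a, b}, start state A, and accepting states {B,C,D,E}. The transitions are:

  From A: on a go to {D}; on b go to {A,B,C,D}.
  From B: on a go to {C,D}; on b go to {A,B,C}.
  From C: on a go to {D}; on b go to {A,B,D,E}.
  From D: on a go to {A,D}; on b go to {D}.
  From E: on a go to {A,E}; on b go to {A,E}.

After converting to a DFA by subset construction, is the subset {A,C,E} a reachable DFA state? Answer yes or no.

Start state of the DFA: {A}.
{A} --a--> {D}  [new]
{A} --b--> {A,B,C,D}  [new]
{D} --a--> {A,D}  [new]
{D} --b--> {D}  [seen]
{A,B,C,D} --a--> {A,C,D}  [new]
{A,B,C,D} --b--> {A,B,C,D,E}  [new]
{A,D} --a--> {A,D}  [seen]
{A,D} --b--> {A,B,C,D}  [seen]
{A,C,D} --a--> {A,D}  [seen]
{A,C,D} --b--> {A,B,C,D,E}  [seen]
{A,B,C,D,E} --a--> {A,C,D,E}  [new]
{A,B,C,D,E} --b--> {A,B,C,D,E}  [seen]
{A,C,D,E} --a--> {A,D,E}  [new]
{A,C,D,E} --b--> {A,B,C,D,E}  [seen]
{A,D,E} --a--> {A,D,E}  [seen]
{A,D,E} --b--> {A,B,C,D,E}  [seen]
Reachable DFA states: {A}, {D}, {A,B,C,D}, {A,D}, {A,C,D}, {A,B,C,D,E}, {A,C,D,E}, {A,D,E}.
{A,C,E} is not among them.

no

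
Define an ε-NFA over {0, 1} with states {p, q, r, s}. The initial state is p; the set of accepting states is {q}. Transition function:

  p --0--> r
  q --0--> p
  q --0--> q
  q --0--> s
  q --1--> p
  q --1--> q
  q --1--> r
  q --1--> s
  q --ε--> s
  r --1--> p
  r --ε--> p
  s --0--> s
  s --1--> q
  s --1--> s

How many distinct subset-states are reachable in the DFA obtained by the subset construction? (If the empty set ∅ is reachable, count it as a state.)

3

Start state of the DFA: {p} (ε-closure of the NFA start).
{p} --0--> {p, r}  [new]
{p} --1--> ∅  [new]
{p, r} --0--> {p, r}  [seen]
{p, r} --1--> {p}  [seen]
∅ --0--> ∅  [seen]
∅ --1--> ∅  [seen]
Reachable DFA states: {p}, {p, r}, ∅.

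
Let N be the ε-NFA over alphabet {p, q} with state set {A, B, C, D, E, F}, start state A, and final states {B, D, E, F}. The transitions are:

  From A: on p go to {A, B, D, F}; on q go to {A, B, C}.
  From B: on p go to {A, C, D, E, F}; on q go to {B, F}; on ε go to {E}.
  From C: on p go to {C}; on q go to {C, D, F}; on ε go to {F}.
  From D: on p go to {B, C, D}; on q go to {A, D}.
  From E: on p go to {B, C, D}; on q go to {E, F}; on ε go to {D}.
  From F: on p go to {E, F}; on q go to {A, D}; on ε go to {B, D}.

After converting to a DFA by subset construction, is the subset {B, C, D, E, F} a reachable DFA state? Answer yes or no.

no

Start state of the DFA: {A} (ε-closure of the NFA start).
{A} --p--> {A, B, D, E, F}  [new]
{A} --q--> {A, B, C, D, E, F}  [new]
{A, B, D, E, F} --p--> {A, B, C, D, E, F}  [seen]
{A, B, D, E, F} --q--> {A, B, C, D, E, F}  [seen]
{A, B, C, D, E, F} --p--> {A, B, C, D, E, F}  [seen]
{A, B, C, D, E, F} --q--> {A, B, C, D, E, F}  [seen]
Reachable DFA states: {A}, {A, B, D, E, F}, {A, B, C, D, E, F}.
{B, C, D, E, F} is not among them.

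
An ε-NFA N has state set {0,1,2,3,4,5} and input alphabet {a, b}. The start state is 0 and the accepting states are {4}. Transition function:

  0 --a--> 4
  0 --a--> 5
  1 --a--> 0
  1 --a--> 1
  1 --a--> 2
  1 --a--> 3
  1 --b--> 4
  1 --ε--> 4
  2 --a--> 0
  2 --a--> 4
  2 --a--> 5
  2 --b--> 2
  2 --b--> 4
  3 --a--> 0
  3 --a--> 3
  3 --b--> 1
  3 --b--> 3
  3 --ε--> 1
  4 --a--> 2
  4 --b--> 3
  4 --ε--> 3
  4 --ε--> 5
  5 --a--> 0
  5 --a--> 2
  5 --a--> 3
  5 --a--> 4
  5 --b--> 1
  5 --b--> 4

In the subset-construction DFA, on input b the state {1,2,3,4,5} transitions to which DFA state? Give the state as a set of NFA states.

{1,2,3,4,5}

δ(1,b) = {4}; δ(2,b) = {2,4}; δ(3,b) = {1,3}; δ(4,b) = {3}; δ(5,b) = {1,4}.
Union: {1,2,3,4}.
ε-closure gives {1,2,3,4,5}.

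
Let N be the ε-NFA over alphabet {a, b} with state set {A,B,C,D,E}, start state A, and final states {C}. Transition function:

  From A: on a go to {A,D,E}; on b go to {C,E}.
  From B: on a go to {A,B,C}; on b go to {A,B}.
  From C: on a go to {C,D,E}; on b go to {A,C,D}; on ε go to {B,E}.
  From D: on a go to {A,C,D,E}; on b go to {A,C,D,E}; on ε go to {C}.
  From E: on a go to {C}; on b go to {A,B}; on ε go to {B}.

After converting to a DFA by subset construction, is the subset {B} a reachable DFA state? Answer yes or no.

no

Start state of the DFA: {A} (ε-closure of the NFA start).
{A} --a--> {A,B,C,D,E}  [new]
{A} --b--> {B,C,E}  [new]
{A,B,C,D,E} --a--> {A,B,C,D,E}  [seen]
{A,B,C,D,E} --b--> {A,B,C,D,E}  [seen]
{B,C,E} --a--> {A,B,C,D,E}  [seen]
{B,C,E} --b--> {A,B,C,D,E}  [seen]
Reachable DFA states: {A}, {A,B,C,D,E}, {B,C,E}.
{B} is not among them.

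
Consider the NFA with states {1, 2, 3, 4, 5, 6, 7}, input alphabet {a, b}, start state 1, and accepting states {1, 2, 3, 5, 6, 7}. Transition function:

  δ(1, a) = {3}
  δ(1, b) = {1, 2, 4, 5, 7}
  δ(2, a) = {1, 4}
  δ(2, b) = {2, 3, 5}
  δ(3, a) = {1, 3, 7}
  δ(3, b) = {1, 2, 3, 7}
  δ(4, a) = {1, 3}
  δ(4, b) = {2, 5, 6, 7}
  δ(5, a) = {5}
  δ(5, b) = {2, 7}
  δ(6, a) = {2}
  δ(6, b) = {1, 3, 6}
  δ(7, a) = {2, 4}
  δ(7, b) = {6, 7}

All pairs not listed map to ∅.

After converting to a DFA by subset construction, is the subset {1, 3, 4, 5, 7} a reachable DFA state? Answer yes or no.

Start state of the DFA: {1}.
{1} --a--> {3}  [new]
{1} --b--> {1, 2, 4, 5, 7}  [new]
{3} --a--> {1, 3, 7}  [new]
{3} --b--> {1, 2, 3, 7}  [new]
{1, 2, 4, 5, 7} --a--> {1, 2, 3, 4, 5}  [new]
{1, 2, 4, 5, 7} --b--> {1, 2, 3, 4, 5, 6, 7}  [new]
{1, 3, 7} --a--> {1, 2, 3, 4, 7}  [new]
{1, 3, 7} --b--> {1, 2, 3, 4, 5, 6, 7}  [seen]
{1, 2, 3, 7} --a--> {1, 2, 3, 4, 7}  [seen]
{1, 2, 3, 7} --b--> {1, 2, 3, 4, 5, 6, 7}  [seen]
{1, 2, 3, 4, 5} --a--> {1, 3, 4, 5, 7}  [new]
{1, 2, 3, 4, 5} --b--> {1, 2, 3, 4, 5, 6, 7}  [seen]
{1, 2, 3, 4, 5, 6, 7} --a--> {1, 2, 3, 4, 5, 7}  [new]
{1, 2, 3, 4, 5, 6, 7} --b--> {1, 2, 3, 4, 5, 6, 7}  [seen]
{1, 2, 3, 4, 7} --a--> {1, 2, 3, 4, 7}  [seen]
{1, 2, 3, 4, 7} --b--> {1, 2, 3, 4, 5, 6, 7}  [seen]
{1, 3, 4, 5, 7} --a--> {1, 2, 3, 4, 5, 7}  [seen]
{1, 3, 4, 5, 7} --b--> {1, 2, 3, 4, 5, 6, 7}  [seen]
{1, 2, 3, 4, 5, 7} --a--> {1, 2, 3, 4, 5, 7}  [seen]
{1, 2, 3, 4, 5, 7} --b--> {1, 2, 3, 4, 5, 6, 7}  [seen]
Reachable DFA states: {1}, {3}, {1, 2, 4, 5, 7}, {1, 3, 7}, {1, 2, 3, 7}, {1, 2, 3, 4, 5}, {1, 2, 3, 4, 5, 6, 7}, {1, 2, 3, 4, 7}, {1, 3, 4, 5, 7}, {1, 2, 3, 4, 5, 7}.
{1, 3, 4, 5, 7} is among them.

yes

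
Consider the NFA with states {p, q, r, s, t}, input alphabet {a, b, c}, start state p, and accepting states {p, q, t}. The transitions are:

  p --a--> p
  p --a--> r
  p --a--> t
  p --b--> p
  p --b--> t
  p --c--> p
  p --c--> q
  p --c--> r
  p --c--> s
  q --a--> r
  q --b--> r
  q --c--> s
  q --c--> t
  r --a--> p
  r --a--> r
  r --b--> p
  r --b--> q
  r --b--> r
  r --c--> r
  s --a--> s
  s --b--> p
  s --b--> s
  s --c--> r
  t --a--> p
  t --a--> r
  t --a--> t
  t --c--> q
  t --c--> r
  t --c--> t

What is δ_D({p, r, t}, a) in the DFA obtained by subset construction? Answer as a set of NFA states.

{p, r, t}

δ(p,a) = {p, r, t}; δ(r,a) = {p, r}; δ(t,a) = {p, r, t}.
Union: {p, r, t}.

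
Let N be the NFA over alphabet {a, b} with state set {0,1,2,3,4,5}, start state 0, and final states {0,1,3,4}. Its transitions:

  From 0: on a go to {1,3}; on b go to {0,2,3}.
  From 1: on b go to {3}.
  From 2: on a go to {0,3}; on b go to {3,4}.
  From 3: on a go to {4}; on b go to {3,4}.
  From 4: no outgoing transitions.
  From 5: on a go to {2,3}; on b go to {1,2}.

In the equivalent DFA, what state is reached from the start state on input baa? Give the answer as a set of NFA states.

{1,3,4}

Start: {0}.
δ(0,b) = {0,2,3}.
Union: {0,2,3}.
After b: {0,2,3}.
δ(0,a) = {1,3}; δ(2,a) = {0,3}; δ(3,a) = {4}.
Union: {0,1,3,4}.
After a: {0,1,3,4}.
δ(0,a) = {1,3}; δ(1,a) = ∅; δ(3,a) = {4}; δ(4,a) = ∅.
Union: {1,3,4}.
After a: {1,3,4}.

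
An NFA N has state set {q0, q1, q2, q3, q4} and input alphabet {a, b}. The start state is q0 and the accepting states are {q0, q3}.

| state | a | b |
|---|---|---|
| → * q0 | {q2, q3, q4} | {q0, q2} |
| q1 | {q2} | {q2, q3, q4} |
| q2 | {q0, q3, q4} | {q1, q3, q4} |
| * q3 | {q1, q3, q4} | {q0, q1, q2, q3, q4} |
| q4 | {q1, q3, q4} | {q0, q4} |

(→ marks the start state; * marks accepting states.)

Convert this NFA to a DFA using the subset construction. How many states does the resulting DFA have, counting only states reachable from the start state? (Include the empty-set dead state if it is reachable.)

Start state of the DFA: {q0}.
{q0} --a--> {q2, q3, q4}  [new]
{q0} --b--> {q0, q2}  [new]
{q2, q3, q4} --a--> {q0, q1, q3, q4}  [new]
{q2, q3, q4} --b--> {q0, q1, q2, q3, q4}  [new]
{q0, q2} --a--> {q0, q2, q3, q4}  [new]
{q0, q2} --b--> {q0, q1, q2, q3, q4}  [seen]
{q0, q1, q3, q4} --a--> {q1, q2, q3, q4}  [new]
{q0, q1, q3, q4} --b--> {q0, q1, q2, q3, q4}  [seen]
{q0, q1, q2, q3, q4} --a--> {q0, q1, q2, q3, q4}  [seen]
{q0, q1, q2, q3, q4} --b--> {q0, q1, q2, q3, q4}  [seen]
{q0, q2, q3, q4} --a--> {q0, q1, q2, q3, q4}  [seen]
{q0, q2, q3, q4} --b--> {q0, q1, q2, q3, q4}  [seen]
{q1, q2, q3, q4} --a--> {q0, q1, q2, q3, q4}  [seen]
{q1, q2, q3, q4} --b--> {q0, q1, q2, q3, q4}  [seen]
Reachable DFA states: {q0}, {q2, q3, q4}, {q0, q2}, {q0, q1, q3, q4}, {q0, q1, q2, q3, q4}, {q0, q2, q3, q4}, {q1, q2, q3, q4}.

7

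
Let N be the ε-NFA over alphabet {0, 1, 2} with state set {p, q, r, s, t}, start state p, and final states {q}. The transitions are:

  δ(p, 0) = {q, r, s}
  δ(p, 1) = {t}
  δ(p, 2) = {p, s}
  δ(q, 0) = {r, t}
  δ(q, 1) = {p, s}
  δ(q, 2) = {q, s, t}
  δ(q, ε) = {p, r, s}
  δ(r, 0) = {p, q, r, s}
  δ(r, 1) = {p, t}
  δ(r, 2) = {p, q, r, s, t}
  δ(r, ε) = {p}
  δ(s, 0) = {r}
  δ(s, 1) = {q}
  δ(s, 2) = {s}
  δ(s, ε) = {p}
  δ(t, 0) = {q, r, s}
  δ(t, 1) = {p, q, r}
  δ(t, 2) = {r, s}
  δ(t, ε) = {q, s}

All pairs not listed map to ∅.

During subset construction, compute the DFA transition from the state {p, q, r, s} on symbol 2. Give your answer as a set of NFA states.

δ(p,2) = {p, s}; δ(q,2) = {q, s, t}; δ(r,2) = {p, q, r, s, t}; δ(s,2) = {s}.
Union: {p, q, r, s, t}.

{p, q, r, s, t}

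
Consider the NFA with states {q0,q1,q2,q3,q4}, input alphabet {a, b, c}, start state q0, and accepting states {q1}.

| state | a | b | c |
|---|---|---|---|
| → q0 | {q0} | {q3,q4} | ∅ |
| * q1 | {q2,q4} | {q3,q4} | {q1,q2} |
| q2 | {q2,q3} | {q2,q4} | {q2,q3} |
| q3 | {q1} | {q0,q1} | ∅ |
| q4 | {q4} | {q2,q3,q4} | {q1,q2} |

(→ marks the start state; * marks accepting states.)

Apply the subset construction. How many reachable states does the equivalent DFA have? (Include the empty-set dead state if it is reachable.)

10

Start state of the DFA: {q0}.
{q0} --a--> {q0}  [seen]
{q0} --b--> {q3,q4}  [new]
{q0} --c--> ∅  [new]
{q3,q4} --a--> {q1,q4}  [new]
{q3,q4} --b--> {q0,q1,q2,q3,q4}  [new]
{q3,q4} --c--> {q1,q2}  [new]
∅ --a--> ∅  [seen]
∅ --b--> ∅  [seen]
∅ --c--> ∅  [seen]
{q1,q4} --a--> {q2,q4}  [new]
{q1,q4} --b--> {q2,q3,q4}  [new]
{q1,q4} --c--> {q1,q2}  [seen]
{q0,q1,q2,q3,q4} --a--> {q0,q1,q2,q3,q4}  [seen]
{q0,q1,q2,q3,q4} --b--> {q0,q1,q2,q3,q4}  [seen]
{q0,q1,q2,q3,q4} --c--> {q1,q2,q3}  [new]
{q1,q2} --a--> {q2,q3,q4}  [seen]
{q1,q2} --b--> {q2,q3,q4}  [seen]
{q1,q2} --c--> {q1,q2,q3}  [seen]
{q2,q4} --a--> {q2,q3,q4}  [seen]
{q2,q4} --b--> {q2,q3,q4}  [seen]
{q2,q4} --c--> {q1,q2,q3}  [seen]
{q2,q3,q4} --a--> {q1,q2,q3,q4}  [new]
{q2,q3,q4} --b--> {q0,q1,q2,q3,q4}  [seen]
{q2,q3,q4} --c--> {q1,q2,q3}  [seen]
{q1,q2,q3} --a--> {q1,q2,q3,q4}  [seen]
{q1,q2,q3} --b--> {q0,q1,q2,q3,q4}  [seen]
{q1,q2,q3} --c--> {q1,q2,q3}  [seen]
{q1,q2,q3,q4} --a--> {q1,q2,q3,q4}  [seen]
{q1,q2,q3,q4} --b--> {q0,q1,q2,q3,q4}  [seen]
{q1,q2,q3,q4} --c--> {q1,q2,q3}  [seen]
Reachable DFA states: {q0}, {q3,q4}, ∅, {q1,q4}, {q0,q1,q2,q3,q4}, {q1,q2}, {q2,q4}, {q2,q3,q4}, {q1,q2,q3}, {q1,q2,q3,q4}.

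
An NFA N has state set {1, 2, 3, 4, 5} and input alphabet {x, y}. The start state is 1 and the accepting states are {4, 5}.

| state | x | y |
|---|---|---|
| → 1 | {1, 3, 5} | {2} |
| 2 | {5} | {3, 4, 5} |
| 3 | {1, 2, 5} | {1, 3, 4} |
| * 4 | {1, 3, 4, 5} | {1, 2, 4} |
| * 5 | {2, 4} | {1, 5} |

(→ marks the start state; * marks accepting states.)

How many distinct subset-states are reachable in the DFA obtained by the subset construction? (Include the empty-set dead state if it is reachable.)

10

Start state of the DFA: {1}.
{1} --x--> {1, 3, 5}  [new]
{1} --y--> {2}  [new]
{1, 3, 5} --x--> {1, 2, 3, 4, 5}  [new]
{1, 3, 5} --y--> {1, 2, 3, 4, 5}  [seen]
{2} --x--> {5}  [new]
{2} --y--> {3, 4, 5}  [new]
{1, 2, 3, 4, 5} --x--> {1, 2, 3, 4, 5}  [seen]
{1, 2, 3, 4, 5} --y--> {1, 2, 3, 4, 5}  [seen]
{5} --x--> {2, 4}  [new]
{5} --y--> {1, 5}  [new]
{3, 4, 5} --x--> {1, 2, 3, 4, 5}  [seen]
{3, 4, 5} --y--> {1, 2, 3, 4, 5}  [seen]
{2, 4} --x--> {1, 3, 4, 5}  [new]
{2, 4} --y--> {1, 2, 3, 4, 5}  [seen]
{1, 5} --x--> {1, 2, 3, 4, 5}  [seen]
{1, 5} --y--> {1, 2, 5}  [new]
{1, 3, 4, 5} --x--> {1, 2, 3, 4, 5}  [seen]
{1, 3, 4, 5} --y--> {1, 2, 3, 4, 5}  [seen]
{1, 2, 5} --x--> {1, 2, 3, 4, 5}  [seen]
{1, 2, 5} --y--> {1, 2, 3, 4, 5}  [seen]
Reachable DFA states: {1}, {1, 3, 5}, {2}, {1, 2, 3, 4, 5}, {5}, {3, 4, 5}, {2, 4}, {1, 5}, {1, 3, 4, 5}, {1, 2, 5}.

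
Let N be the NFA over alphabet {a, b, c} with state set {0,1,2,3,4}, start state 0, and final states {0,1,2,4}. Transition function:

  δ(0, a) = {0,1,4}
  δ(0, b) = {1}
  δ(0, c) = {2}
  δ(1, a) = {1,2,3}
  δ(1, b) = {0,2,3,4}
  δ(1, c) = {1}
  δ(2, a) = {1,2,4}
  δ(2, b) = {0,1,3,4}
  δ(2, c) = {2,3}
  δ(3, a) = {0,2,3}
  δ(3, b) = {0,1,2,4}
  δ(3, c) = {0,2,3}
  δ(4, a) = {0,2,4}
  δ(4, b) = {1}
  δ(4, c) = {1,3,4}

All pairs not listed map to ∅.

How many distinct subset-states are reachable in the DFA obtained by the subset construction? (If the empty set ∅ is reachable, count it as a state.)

13

Start state of the DFA: {0}.
{0} --a--> {0,1,4}  [new]
{0} --b--> {1}  [new]
{0} --c--> {2}  [new]
{0,1,4} --a--> {0,1,2,3,4}  [new]
{0,1,4} --b--> {0,1,2,3,4}  [seen]
{0,1,4} --c--> {1,2,3,4}  [new]
{1} --a--> {1,2,3}  [new]
{1} --b--> {0,2,3,4}  [new]
{1} --c--> {1}  [seen]
{2} --a--> {1,2,4}  [new]
{2} --b--> {0,1,3,4}  [new]
{2} --c--> {2,3}  [new]
{0,1,2,3,4} --a--> {0,1,2,3,4}  [seen]
{0,1,2,3,4} --b--> {0,1,2,3,4}  [seen]
{0,1,2,3,4} --c--> {0,1,2,3,4}  [seen]
{1,2,3,4} --a--> {0,1,2,3,4}  [seen]
{1,2,3,4} --b--> {0,1,2,3,4}  [seen]
{1,2,3,4} --c--> {0,1,2,3,4}  [seen]
{1,2,3} --a--> {0,1,2,3,4}  [seen]
{1,2,3} --b--> {0,1,2,3,4}  [seen]
{1,2,3} --c--> {0,1,2,3}  [new]
{0,2,3,4} --a--> {0,1,2,3,4}  [seen]
{0,2,3,4} --b--> {0,1,2,3,4}  [seen]
{0,2,3,4} --c--> {0,1,2,3,4}  [seen]
{1,2,4} --a--> {0,1,2,3,4}  [seen]
{1,2,4} --b--> {0,1,2,3,4}  [seen]
{1,2,4} --c--> {1,2,3,4}  [seen]
{0,1,3,4} --a--> {0,1,2,3,4}  [seen]
{0,1,3,4} --b--> {0,1,2,3,4}  [seen]
{0,1,3,4} --c--> {0,1,2,3,4}  [seen]
{2,3} --a--> {0,1,2,3,4}  [seen]
{2,3} --b--> {0,1,2,3,4}  [seen]
{2,3} --c--> {0,2,3}  [new]
{0,1,2,3} --a--> {0,1,2,3,4}  [seen]
{0,1,2,3} --b--> {0,1,2,3,4}  [seen]
{0,1,2,3} --c--> {0,1,2,3}  [seen]
{0,2,3} --a--> {0,1,2,3,4}  [seen]
{0,2,3} --b--> {0,1,2,3,4}  [seen]
{0,2,3} --c--> {0,2,3}  [seen]
Reachable DFA states: {0}, {0,1,4}, {1}, {2}, {0,1,2,3,4}, {1,2,3,4}, {1,2,3}, {0,2,3,4}, {1,2,4}, {0,1,3,4}, {2,3}, {0,1,2,3}, {0,2,3}.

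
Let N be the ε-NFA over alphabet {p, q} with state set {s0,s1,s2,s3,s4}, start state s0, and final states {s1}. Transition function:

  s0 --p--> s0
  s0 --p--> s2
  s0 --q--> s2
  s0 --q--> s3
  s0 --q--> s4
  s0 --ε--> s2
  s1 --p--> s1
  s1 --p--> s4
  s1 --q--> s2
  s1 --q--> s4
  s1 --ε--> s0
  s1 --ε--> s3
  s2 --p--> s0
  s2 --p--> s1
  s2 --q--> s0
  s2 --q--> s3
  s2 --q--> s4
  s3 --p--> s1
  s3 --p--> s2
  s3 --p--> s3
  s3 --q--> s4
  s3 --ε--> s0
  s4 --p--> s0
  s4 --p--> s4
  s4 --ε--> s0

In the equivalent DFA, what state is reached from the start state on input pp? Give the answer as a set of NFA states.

Start: {s0,s2}.
δ(s0,p) = {s0,s2}; δ(s2,p) = {s0,s1}.
Union: {s0,s1,s2}.
ε-closure gives {s0,s1,s2,s3}.
After p: {s0,s1,s2,s3}.
δ(s0,p) = {s0,s2}; δ(s1,p) = {s1,s4}; δ(s2,p) = {s0,s1}; δ(s3,p) = {s1,s2,s3}.
Union: {s0,s1,s2,s3,s4}.
After p: {s0,s1,s2,s3,s4}.

{s0,s1,s2,s3,s4}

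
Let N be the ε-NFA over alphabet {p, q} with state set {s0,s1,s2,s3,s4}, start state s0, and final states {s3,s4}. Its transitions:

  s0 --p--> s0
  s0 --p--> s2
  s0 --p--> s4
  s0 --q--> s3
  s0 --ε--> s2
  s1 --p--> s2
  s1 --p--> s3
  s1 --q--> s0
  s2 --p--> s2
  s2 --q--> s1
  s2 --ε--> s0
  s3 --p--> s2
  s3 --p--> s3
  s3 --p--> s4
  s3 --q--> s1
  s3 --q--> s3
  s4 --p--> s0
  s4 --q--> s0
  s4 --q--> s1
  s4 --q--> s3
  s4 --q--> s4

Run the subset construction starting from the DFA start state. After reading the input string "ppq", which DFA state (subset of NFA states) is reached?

Start: {s0,s2}.
δ(s0,p) = {s0,s2,s4}; δ(s2,p) = {s2}.
Union: {s0,s2,s4}.
After p: {s0,s2,s4}.
δ(s0,p) = {s0,s2,s4}; δ(s2,p) = {s2}; δ(s4,p) = {s0}.
Union: {s0,s2,s4}.
After p: {s0,s2,s4}.
δ(s0,q) = {s3}; δ(s2,q) = {s1}; δ(s4,q) = {s0,s1,s3,s4}.
Union: {s0,s1,s3,s4}.
ε-closure gives {s0,s1,s2,s3,s4}.
After q: {s0,s1,s2,s3,s4}.

{s0,s1,s2,s3,s4}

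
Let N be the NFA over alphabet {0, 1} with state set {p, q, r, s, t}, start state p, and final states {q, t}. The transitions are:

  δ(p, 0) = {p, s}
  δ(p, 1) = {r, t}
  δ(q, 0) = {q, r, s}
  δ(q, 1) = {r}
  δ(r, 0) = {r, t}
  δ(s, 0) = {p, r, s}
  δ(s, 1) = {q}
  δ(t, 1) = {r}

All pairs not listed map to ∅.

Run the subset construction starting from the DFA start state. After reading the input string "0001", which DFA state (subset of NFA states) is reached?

{q, r, t}

Start: {p}.
δ(p,0) = {p, s}.
Union: {p, s}.
After 0: {p, s}.
δ(p,0) = {p, s}; δ(s,0) = {p, r, s}.
Union: {p, r, s}.
After 0: {p, r, s}.
δ(p,0) = {p, s}; δ(r,0) = {r, t}; δ(s,0) = {p, r, s}.
Union: {p, r, s, t}.
After 0: {p, r, s, t}.
δ(p,1) = {r, t}; δ(r,1) = ∅; δ(s,1) = {q}; δ(t,1) = {r}.
Union: {q, r, t}.
After 1: {q, r, t}.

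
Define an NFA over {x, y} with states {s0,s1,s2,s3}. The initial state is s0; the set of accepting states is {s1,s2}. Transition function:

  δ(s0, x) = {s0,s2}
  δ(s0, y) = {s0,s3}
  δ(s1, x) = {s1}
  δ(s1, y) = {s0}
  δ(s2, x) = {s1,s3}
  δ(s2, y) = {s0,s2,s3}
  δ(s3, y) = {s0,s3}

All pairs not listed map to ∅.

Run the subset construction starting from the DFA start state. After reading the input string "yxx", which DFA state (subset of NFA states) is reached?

Start: {s0}.
δ(s0,y) = {s0,s3}.
Union: {s0,s3}.
After y: {s0,s3}.
δ(s0,x) = {s0,s2}; δ(s3,x) = ∅.
Union: {s0,s2}.
After x: {s0,s2}.
δ(s0,x) = {s0,s2}; δ(s2,x) = {s1,s3}.
Union: {s0,s1,s2,s3}.
After x: {s0,s1,s2,s3}.

{s0,s1,s2,s3}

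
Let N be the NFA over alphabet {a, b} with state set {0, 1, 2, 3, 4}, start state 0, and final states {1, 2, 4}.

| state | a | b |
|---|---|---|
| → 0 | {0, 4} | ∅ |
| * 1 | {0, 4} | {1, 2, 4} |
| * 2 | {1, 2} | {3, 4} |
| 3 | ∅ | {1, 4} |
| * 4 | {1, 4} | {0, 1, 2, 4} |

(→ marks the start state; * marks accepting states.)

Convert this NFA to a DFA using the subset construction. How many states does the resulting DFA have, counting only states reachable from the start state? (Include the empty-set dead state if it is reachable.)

6

Start state of the DFA: {0}.
{0} --a--> {0, 4}  [new]
{0} --b--> ∅  [new]
{0, 4} --a--> {0, 1, 4}  [new]
{0, 4} --b--> {0, 1, 2, 4}  [new]
∅ --a--> ∅  [seen]
∅ --b--> ∅  [seen]
{0, 1, 4} --a--> {0, 1, 4}  [seen]
{0, 1, 4} --b--> {0, 1, 2, 4}  [seen]
{0, 1, 2, 4} --a--> {0, 1, 2, 4}  [seen]
{0, 1, 2, 4} --b--> {0, 1, 2, 3, 4}  [new]
{0, 1, 2, 3, 4} --a--> {0, 1, 2, 4}  [seen]
{0, 1, 2, 3, 4} --b--> {0, 1, 2, 3, 4}  [seen]
Reachable DFA states: {0}, {0, 4}, ∅, {0, 1, 4}, {0, 1, 2, 4}, {0, 1, 2, 3, 4}.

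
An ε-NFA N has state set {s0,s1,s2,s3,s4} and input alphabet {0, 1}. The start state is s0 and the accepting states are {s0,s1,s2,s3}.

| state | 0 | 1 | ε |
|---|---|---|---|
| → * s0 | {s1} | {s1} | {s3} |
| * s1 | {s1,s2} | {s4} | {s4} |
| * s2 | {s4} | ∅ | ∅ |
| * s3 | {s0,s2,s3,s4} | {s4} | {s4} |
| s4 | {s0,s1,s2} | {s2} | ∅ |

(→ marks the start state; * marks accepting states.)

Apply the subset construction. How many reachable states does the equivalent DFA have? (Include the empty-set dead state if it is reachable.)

Start state of the DFA: {s0,s3,s4} (ε-closure of the NFA start).
{s0,s3,s4} --0--> {s0,s1,s2,s3,s4}  [new]
{s0,s3,s4} --1--> {s1,s2,s4}  [new]
{s0,s1,s2,s3,s4} --0--> {s0,s1,s2,s3,s4}  [seen]
{s0,s1,s2,s3,s4} --1--> {s1,s2,s4}  [seen]
{s1,s2,s4} --0--> {s0,s1,s2,s3,s4}  [seen]
{s1,s2,s4} --1--> {s2,s4}  [new]
{s2,s4} --0--> {s0,s1,s2,s3,s4}  [seen]
{s2,s4} --1--> {s2}  [new]
{s2} --0--> {s4}  [new]
{s2} --1--> ∅  [new]
{s4} --0--> {s0,s1,s2,s3,s4}  [seen]
{s4} --1--> {s2}  [seen]
∅ --0--> ∅  [seen]
∅ --1--> ∅  [seen]
Reachable DFA states: {s0,s3,s4}, {s0,s1,s2,s3,s4}, {s1,s2,s4}, {s2,s4}, {s2}, {s4}, ∅.

7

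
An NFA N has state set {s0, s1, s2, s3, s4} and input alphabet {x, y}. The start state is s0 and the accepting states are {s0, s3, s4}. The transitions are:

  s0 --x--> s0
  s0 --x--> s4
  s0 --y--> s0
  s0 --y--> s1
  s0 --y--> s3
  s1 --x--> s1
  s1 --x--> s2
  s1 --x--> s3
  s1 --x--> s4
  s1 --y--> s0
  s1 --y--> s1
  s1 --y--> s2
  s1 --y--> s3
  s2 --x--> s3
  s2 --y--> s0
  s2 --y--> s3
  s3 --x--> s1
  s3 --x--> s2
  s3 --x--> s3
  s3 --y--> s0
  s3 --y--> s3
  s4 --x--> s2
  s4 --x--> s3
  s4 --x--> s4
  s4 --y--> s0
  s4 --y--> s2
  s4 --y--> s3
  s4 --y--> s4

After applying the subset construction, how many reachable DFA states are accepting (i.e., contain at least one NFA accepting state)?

6

Start state of the DFA: {s0}.
{s0} --x--> {s0, s4}  [new]
{s0} --y--> {s0, s1, s3}  [new]
{s0, s4} --x--> {s0, s2, s3, s4}  [new]
{s0, s4} --y--> {s0, s1, s2, s3, s4}  [new]
{s0, s1, s3} --x--> {s0, s1, s2, s3, s4}  [seen]
{s0, s1, s3} --y--> {s0, s1, s2, s3}  [new]
{s0, s2, s3, s4} --x--> {s0, s1, s2, s3, s4}  [seen]
{s0, s2, s3, s4} --y--> {s0, s1, s2, s3, s4}  [seen]
{s0, s1, s2, s3, s4} --x--> {s0, s1, s2, s3, s4}  [seen]
{s0, s1, s2, s3, s4} --y--> {s0, s1, s2, s3, s4}  [seen]
{s0, s1, s2, s3} --x--> {s0, s1, s2, s3, s4}  [seen]
{s0, s1, s2, s3} --y--> {s0, s1, s2, s3}  [seen]
Reachable DFA states: {s0}, {s0, s4}, {s0, s1, s3}, {s0, s2, s3, s4}, {s0, s1, s2, s3, s4}, {s0, s1, s2, s3}.
Accepting DFA states (contain an NFA accepting state): {s0}, {s0, s4}, {s0, s1, s3}, {s0, s2, s3, s4}, {s0, s1, s2, s3, s4}, {s0, s1, s2, s3}.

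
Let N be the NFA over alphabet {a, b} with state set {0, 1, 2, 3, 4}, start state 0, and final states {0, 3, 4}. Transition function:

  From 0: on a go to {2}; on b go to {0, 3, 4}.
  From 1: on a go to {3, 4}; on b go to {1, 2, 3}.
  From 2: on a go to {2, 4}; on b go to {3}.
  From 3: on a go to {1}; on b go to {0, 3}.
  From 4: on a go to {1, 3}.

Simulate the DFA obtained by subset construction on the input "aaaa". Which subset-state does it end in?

Start: {0}.
δ(0,a) = {2}.
Union: {2}.
After a: {2}.
δ(2,a) = {2, 4}.
Union: {2, 4}.
After a: {2, 4}.
δ(2,a) = {2, 4}; δ(4,a) = {1, 3}.
Union: {1, 2, 3, 4}.
After a: {1, 2, 3, 4}.
δ(1,a) = {3, 4}; δ(2,a) = {2, 4}; δ(3,a) = {1}; δ(4,a) = {1, 3}.
Union: {1, 2, 3, 4}.
After a: {1, 2, 3, 4}.

{1, 2, 3, 4}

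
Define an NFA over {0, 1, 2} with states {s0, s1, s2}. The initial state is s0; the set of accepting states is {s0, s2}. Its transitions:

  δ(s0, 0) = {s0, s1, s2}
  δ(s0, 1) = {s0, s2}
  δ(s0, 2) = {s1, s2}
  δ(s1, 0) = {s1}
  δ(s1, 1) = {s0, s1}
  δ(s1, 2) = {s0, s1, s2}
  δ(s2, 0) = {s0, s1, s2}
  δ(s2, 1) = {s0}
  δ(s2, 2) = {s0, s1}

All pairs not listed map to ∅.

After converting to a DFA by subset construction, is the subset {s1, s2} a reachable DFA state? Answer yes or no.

Start state of the DFA: {s0}.
{s0} --0--> {s0, s1, s2}  [new]
{s0} --1--> {s0, s2}  [new]
{s0} --2--> {s1, s2}  [new]
{s0, s1, s2} --0--> {s0, s1, s2}  [seen]
{s0, s1, s2} --1--> {s0, s1, s2}  [seen]
{s0, s1, s2} --2--> {s0, s1, s2}  [seen]
{s0, s2} --0--> {s0, s1, s2}  [seen]
{s0, s2} --1--> {s0, s2}  [seen]
{s0, s2} --2--> {s0, s1, s2}  [seen]
{s1, s2} --0--> {s0, s1, s2}  [seen]
{s1, s2} --1--> {s0, s1}  [new]
{s1, s2} --2--> {s0, s1, s2}  [seen]
{s0, s1} --0--> {s0, s1, s2}  [seen]
{s0, s1} --1--> {s0, s1, s2}  [seen]
{s0, s1} --2--> {s0, s1, s2}  [seen]
Reachable DFA states: {s0}, {s0, s1, s2}, {s0, s2}, {s1, s2}, {s0, s1}.
{s1, s2} is among them.

yes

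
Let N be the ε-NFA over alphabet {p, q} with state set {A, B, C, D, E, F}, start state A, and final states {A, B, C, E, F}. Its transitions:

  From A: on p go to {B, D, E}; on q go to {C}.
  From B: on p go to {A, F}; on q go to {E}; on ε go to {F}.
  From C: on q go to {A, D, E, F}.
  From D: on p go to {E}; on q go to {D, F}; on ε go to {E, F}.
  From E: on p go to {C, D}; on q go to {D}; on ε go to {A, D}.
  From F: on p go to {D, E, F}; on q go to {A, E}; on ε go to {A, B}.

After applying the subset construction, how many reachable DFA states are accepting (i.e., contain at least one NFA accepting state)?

4

Start state of the DFA: {A} (ε-closure of the NFA start).
{A} --p--> {A, B, D, E, F}  [new]
{A} --q--> {C}  [new]
{A, B, D, E, F} --p--> {A, B, C, D, E, F}  [new]
{A, B, D, E, F} --q--> {A, B, C, D, E, F}  [seen]
{C} --p--> ∅  [new]
{C} --q--> {A, B, D, E, F}  [seen]
{A, B, C, D, E, F} --p--> {A, B, C, D, E, F}  [seen]
{A, B, C, D, E, F} --q--> {A, B, C, D, E, F}  [seen]
∅ --p--> ∅  [seen]
∅ --q--> ∅  [seen]
Reachable DFA states: {A}, {A, B, D, E, F}, {C}, {A, B, C, D, E, F}, ∅.
Accepting DFA states (contain an NFA accepting state): {A}, {A, B, D, E, F}, {C}, {A, B, C, D, E, F}.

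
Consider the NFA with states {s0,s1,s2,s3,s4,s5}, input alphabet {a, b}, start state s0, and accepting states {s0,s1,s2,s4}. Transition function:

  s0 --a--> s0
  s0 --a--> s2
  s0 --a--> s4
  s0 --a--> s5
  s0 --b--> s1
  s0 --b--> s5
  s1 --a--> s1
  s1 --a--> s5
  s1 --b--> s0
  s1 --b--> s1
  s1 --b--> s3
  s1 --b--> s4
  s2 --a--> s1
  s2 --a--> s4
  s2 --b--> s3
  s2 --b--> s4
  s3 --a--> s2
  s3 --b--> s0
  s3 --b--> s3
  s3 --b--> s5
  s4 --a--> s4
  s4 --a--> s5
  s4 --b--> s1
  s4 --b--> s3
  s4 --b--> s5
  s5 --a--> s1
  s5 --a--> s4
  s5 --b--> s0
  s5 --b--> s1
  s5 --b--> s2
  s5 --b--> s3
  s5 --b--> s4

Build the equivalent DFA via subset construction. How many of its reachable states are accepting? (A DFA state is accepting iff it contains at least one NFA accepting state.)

8

Start state of the DFA: {s0}.
{s0} --a--> {s0,s2,s4,s5}  [new]
{s0} --b--> {s1,s5}  [new]
{s0,s2,s4,s5} --a--> {s0,s1,s2,s4,s5}  [new]
{s0,s2,s4,s5} --b--> {s0,s1,s2,s3,s4,s5}  [new]
{s1,s5} --a--> {s1,s4,s5}  [new]
{s1,s5} --b--> {s0,s1,s2,s3,s4}  [new]
{s0,s1,s2,s4,s5} --a--> {s0,s1,s2,s4,s5}  [seen]
{s0,s1,s2,s4,s5} --b--> {s0,s1,s2,s3,s4,s5}  [seen]
{s0,s1,s2,s3,s4,s5} --a--> {s0,s1,s2,s4,s5}  [seen]
{s0,s1,s2,s3,s4,s5} --b--> {s0,s1,s2,s3,s4,s5}  [seen]
{s1,s4,s5} --a--> {s1,s4,s5}  [seen]
{s1,s4,s5} --b--> {s0,s1,s2,s3,s4,s5}  [seen]
{s0,s1,s2,s3,s4} --a--> {s0,s1,s2,s4,s5}  [seen]
{s0,s1,s2,s3,s4} --b--> {s0,s1,s3,s4,s5}  [new]
{s0,s1,s3,s4,s5} --a--> {s0,s1,s2,s4,s5}  [seen]
{s0,s1,s3,s4,s5} --b--> {s0,s1,s2,s3,s4,s5}  [seen]
Reachable DFA states: {s0}, {s0,s2,s4,s5}, {s1,s5}, {s0,s1,s2,s4,s5}, {s0,s1,s2,s3,s4,s5}, {s1,s4,s5}, {s0,s1,s2,s3,s4}, {s0,s1,s3,s4,s5}.
Accepting DFA states (contain an NFA accepting state): {s0}, {s0,s2,s4,s5}, {s1,s5}, {s0,s1,s2,s4,s5}, {s0,s1,s2,s3,s4,s5}, {s1,s4,s5}, {s0,s1,s2,s3,s4}, {s0,s1,s3,s4,s5}.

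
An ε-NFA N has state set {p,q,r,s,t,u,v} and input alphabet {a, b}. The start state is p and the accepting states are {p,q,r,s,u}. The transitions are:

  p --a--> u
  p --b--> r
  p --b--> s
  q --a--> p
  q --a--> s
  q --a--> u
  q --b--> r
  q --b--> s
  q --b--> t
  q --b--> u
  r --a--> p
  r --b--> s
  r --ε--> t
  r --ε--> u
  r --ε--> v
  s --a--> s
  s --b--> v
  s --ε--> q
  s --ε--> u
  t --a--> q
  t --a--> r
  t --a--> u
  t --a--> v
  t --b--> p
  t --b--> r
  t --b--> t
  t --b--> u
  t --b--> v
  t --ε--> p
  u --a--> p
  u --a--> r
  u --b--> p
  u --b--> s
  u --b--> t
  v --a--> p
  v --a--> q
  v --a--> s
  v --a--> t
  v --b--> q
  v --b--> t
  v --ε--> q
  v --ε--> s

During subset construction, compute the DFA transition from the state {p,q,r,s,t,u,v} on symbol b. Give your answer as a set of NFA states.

δ(p,b) = {r,s}; δ(q,b) = {r,s,t,u}; δ(r,b) = {s}; δ(s,b) = {v}; δ(t,b) = {p,r,t,u,v}; δ(u,b) = {p,s,t}; δ(v,b) = {q,t}.
Union: {p,q,r,s,t,u,v}.

{p,q,r,s,t,u,v}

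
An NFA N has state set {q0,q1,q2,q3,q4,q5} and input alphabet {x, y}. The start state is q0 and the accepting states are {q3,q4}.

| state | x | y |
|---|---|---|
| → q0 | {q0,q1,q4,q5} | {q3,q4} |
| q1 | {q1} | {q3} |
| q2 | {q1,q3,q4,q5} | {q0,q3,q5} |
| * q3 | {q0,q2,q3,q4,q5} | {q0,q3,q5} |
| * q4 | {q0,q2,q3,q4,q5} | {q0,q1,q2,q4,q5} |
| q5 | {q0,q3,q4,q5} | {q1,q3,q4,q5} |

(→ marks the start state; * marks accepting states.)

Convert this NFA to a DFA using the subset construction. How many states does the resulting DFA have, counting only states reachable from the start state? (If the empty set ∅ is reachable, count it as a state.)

Start state of the DFA: {q0}.
{q0} --x--> {q0,q1,q4,q5}  [new]
{q0} --y--> {q3,q4}  [new]
{q0,q1,q4,q5} --x--> {q0,q1,q2,q3,q4,q5}  [new]
{q0,q1,q4,q5} --y--> {q0,q1,q2,q3,q4,q5}  [seen]
{q3,q4} --x--> {q0,q2,q3,q4,q5}  [new]
{q3,q4} --y--> {q0,q1,q2,q3,q4,q5}  [seen]
{q0,q1,q2,q3,q4,q5} --x--> {q0,q1,q2,q3,q4,q5}  [seen]
{q0,q1,q2,q3,q4,q5} --y--> {q0,q1,q2,q3,q4,q5}  [seen]
{q0,q2,q3,q4,q5} --x--> {q0,q1,q2,q3,q4,q5}  [seen]
{q0,q2,q3,q4,q5} --y--> {q0,q1,q2,q3,q4,q5}  [seen]
Reachable DFA states: {q0}, {q0,q1,q4,q5}, {q3,q4}, {q0,q1,q2,q3,q4,q5}, {q0,q2,q3,q4,q5}.

5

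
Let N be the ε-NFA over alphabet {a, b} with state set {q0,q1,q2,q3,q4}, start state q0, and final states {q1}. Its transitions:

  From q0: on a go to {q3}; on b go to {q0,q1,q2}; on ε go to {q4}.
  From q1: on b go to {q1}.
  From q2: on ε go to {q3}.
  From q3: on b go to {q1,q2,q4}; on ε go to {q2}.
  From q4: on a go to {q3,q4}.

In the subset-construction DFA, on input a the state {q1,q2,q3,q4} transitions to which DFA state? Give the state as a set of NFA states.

{q2,q3,q4}

δ(q1,a) = ∅; δ(q2,a) = ∅; δ(q3,a) = ∅; δ(q4,a) = {q3,q4}.
Union: {q3,q4}.
ε-closure gives {q2,q3,q4}.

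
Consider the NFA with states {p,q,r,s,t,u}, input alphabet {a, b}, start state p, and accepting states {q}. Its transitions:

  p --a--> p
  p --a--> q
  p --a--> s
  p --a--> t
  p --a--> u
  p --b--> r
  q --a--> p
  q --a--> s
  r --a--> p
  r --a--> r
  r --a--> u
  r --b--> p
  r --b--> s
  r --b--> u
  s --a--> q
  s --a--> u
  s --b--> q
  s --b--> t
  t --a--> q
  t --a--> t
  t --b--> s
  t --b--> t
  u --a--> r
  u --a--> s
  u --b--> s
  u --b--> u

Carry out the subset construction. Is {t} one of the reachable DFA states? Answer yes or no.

Start state of the DFA: {p}.
{p} --a--> {p,q,s,t,u}  [new]
{p} --b--> {r}  [new]
{p,q,s,t,u} --a--> {p,q,r,s,t,u}  [new]
{p,q,s,t,u} --b--> {q,r,s,t,u}  [new]
{r} --a--> {p,r,u}  [new]
{r} --b--> {p,s,u}  [new]
{p,q,r,s,t,u} --a--> {p,q,r,s,t,u}  [seen]
{p,q,r,s,t,u} --b--> {p,q,r,s,t,u}  [seen]
{q,r,s,t,u} --a--> {p,q,r,s,t,u}  [seen]
{q,r,s,t,u} --b--> {p,q,s,t,u}  [seen]
{p,r,u} --a--> {p,q,r,s,t,u}  [seen]
{p,r,u} --b--> {p,r,s,u}  [new]
{p,s,u} --a--> {p,q,r,s,t,u}  [seen]
{p,s,u} --b--> {q,r,s,t,u}  [seen]
{p,r,s,u} --a--> {p,q,r,s,t,u}  [seen]
{p,r,s,u} --b--> {p,q,r,s,t,u}  [seen]
Reachable DFA states: {p}, {p,q,s,t,u}, {r}, {p,q,r,s,t,u}, {q,r,s,t,u}, {p,r,u}, {p,s,u}, {p,r,s,u}.
{t} is not among them.

no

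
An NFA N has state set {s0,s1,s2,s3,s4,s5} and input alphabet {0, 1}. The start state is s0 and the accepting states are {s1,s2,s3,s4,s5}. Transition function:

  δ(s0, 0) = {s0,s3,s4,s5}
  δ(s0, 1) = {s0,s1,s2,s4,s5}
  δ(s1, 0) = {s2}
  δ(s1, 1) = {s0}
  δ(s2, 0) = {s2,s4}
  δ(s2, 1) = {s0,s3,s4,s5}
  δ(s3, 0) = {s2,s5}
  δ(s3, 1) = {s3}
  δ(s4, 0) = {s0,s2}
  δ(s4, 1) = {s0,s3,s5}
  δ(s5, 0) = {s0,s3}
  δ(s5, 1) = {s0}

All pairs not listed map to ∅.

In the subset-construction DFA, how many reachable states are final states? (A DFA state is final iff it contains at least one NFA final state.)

Start state of the DFA: {s0}.
{s0} --0--> {s0,s3,s4,s5}  [new]
{s0} --1--> {s0,s1,s2,s4,s5}  [new]
{s0,s3,s4,s5} --0--> {s0,s2,s3,s4,s5}  [new]
{s0,s3,s4,s5} --1--> {s0,s1,s2,s3,s4,s5}  [new]
{s0,s1,s2,s4,s5} --0--> {s0,s2,s3,s4,s5}  [seen]
{s0,s1,s2,s4,s5} --1--> {s0,s1,s2,s3,s4,s5}  [seen]
{s0,s2,s3,s4,s5} --0--> {s0,s2,s3,s4,s5}  [seen]
{s0,s2,s3,s4,s5} --1--> {s0,s1,s2,s3,s4,s5}  [seen]
{s0,s1,s2,s3,s4,s5} --0--> {s0,s2,s3,s4,s5}  [seen]
{s0,s1,s2,s3,s4,s5} --1--> {s0,s1,s2,s3,s4,s5}  [seen]
Reachable DFA states: {s0}, {s0,s3,s4,s5}, {s0,s1,s2,s4,s5}, {s0,s2,s3,s4,s5}, {s0,s1,s2,s3,s4,s5}.
Accepting DFA states (contain an NFA accepting state): {s0,s3,s4,s5}, {s0,s1,s2,s4,s5}, {s0,s2,s3,s4,s5}, {s0,s1,s2,s3,s4,s5}.

4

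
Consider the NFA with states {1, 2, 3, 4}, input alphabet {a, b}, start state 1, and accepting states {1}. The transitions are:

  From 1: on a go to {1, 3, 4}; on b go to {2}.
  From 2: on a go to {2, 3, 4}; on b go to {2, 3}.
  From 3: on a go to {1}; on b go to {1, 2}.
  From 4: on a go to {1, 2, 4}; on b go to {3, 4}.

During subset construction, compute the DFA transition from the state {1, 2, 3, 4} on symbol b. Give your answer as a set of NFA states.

δ(1,b) = {2}; δ(2,b) = {2, 3}; δ(3,b) = {1, 2}; δ(4,b) = {3, 4}.
Union: {1, 2, 3, 4}.

{1, 2, 3, 4}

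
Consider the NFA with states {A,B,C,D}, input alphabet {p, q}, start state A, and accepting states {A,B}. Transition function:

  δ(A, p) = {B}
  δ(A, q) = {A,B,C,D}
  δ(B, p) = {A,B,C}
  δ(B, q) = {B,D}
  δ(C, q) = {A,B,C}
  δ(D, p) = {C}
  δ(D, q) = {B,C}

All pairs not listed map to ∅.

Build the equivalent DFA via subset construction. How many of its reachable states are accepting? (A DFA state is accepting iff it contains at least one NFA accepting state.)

Start state of the DFA: {A}.
{A} --p--> {B}  [new]
{A} --q--> {A,B,C,D}  [new]
{B} --p--> {A,B,C}  [new]
{B} --q--> {B,D}  [new]
{A,B,C,D} --p--> {A,B,C}  [seen]
{A,B,C,D} --q--> {A,B,C,D}  [seen]
{A,B,C} --p--> {A,B,C}  [seen]
{A,B,C} --q--> {A,B,C,D}  [seen]
{B,D} --p--> {A,B,C}  [seen]
{B,D} --q--> {B,C,D}  [new]
{B,C,D} --p--> {A,B,C}  [seen]
{B,C,D} --q--> {A,B,C,D}  [seen]
Reachable DFA states: {A}, {B}, {A,B,C,D}, {A,B,C}, {B,D}, {B,C,D}.
Accepting DFA states (contain an NFA accepting state): {A}, {B}, {A,B,C,D}, {A,B,C}, {B,D}, {B,C,D}.

6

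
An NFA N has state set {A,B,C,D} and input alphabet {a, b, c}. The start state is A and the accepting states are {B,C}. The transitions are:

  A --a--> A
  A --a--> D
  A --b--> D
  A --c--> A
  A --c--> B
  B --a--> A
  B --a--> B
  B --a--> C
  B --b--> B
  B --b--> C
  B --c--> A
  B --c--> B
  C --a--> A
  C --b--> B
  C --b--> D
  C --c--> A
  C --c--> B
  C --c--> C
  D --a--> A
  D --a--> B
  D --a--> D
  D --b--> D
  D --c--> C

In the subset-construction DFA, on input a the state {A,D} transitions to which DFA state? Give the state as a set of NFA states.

δ(A,a) = {A,D}; δ(D,a) = {A,B,D}.
Union: {A,B,D}.

{A,B,D}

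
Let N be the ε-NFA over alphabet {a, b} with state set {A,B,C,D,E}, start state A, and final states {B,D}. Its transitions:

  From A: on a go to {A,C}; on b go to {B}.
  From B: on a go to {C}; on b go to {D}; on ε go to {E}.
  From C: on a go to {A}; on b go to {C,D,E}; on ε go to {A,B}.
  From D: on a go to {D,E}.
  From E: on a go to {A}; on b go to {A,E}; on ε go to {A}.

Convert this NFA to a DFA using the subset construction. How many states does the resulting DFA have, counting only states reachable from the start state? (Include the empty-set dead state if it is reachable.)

Start state of the DFA: {A} (ε-closure of the NFA start).
{A} --a--> {A,B,C,E}  [new]
{A} --b--> {A,B,E}  [new]
{A,B,C,E} --a--> {A,B,C,E}  [seen]
{A,B,C,E} --b--> {A,B,C,D,E}  [new]
{A,B,E} --a--> {A,B,C,E}  [seen]
{A,B,E} --b--> {A,B,D,E}  [new]
{A,B,C,D,E} --a--> {A,B,C,D,E}  [seen]
{A,B,C,D,E} --b--> {A,B,C,D,E}  [seen]
{A,B,D,E} --a--> {A,B,C,D,E}  [seen]
{A,B,D,E} --b--> {A,B,D,E}  [seen]
Reachable DFA states: {A}, {A,B,C,E}, {A,B,E}, {A,B,C,D,E}, {A,B,D,E}.

5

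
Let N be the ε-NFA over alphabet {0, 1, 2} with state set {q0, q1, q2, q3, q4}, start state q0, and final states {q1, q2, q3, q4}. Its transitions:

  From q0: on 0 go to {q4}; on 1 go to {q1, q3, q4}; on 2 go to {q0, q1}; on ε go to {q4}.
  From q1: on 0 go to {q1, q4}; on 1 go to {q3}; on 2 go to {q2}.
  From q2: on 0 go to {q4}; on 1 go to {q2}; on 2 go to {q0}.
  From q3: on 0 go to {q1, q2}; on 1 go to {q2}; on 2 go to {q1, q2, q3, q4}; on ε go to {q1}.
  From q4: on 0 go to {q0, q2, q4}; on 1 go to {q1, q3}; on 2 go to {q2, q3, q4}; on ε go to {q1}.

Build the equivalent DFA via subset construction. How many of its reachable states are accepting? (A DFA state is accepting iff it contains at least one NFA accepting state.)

7

Start state of the DFA: {q0, q1, q4} (ε-closure of the NFA start).
{q0, q1, q4} --0--> {q0, q1, q2, q4}  [new]
{q0, q1, q4} --1--> {q1, q3, q4}  [new]
{q0, q1, q4} --2--> {q0, q1, q2, q3, q4}  [new]
{q0, q1, q2, q4} --0--> {q0, q1, q2, q4}  [seen]
{q0, q1, q2, q4} --1--> {q1, q2, q3, q4}  [new]
{q0, q1, q2, q4} --2--> {q0, q1, q2, q3, q4}  [seen]
{q1, q3, q4} --0--> {q0, q1, q2, q4}  [seen]
{q1, q3, q4} --1--> {q1, q2, q3}  [new]
{q1, q3, q4} --2--> {q1, q2, q3, q4}  [seen]
{q0, q1, q2, q3, q4} --0--> {q0, q1, q2, q4}  [seen]
{q0, q1, q2, q3, q4} --1--> {q1, q2, q3, q4}  [seen]
{q0, q1, q2, q3, q4} --2--> {q0, q1, q2, q3, q4}  [seen]
{q1, q2, q3, q4} --0--> {q0, q1, q2, q4}  [seen]
{q1, q2, q3, q4} --1--> {q1, q2, q3}  [seen]
{q1, q2, q3, q4} --2--> {q0, q1, q2, q3, q4}  [seen]
{q1, q2, q3} --0--> {q1, q2, q4}  [new]
{q1, q2, q3} --1--> {q1, q2, q3}  [seen]
{q1, q2, q3} --2--> {q0, q1, q2, q3, q4}  [seen]
{q1, q2, q4} --0--> {q0, q1, q2, q4}  [seen]
{q1, q2, q4} --1--> {q1, q2, q3}  [seen]
{q1, q2, q4} --2--> {q0, q1, q2, q3, q4}  [seen]
Reachable DFA states: {q0, q1, q4}, {q0, q1, q2, q4}, {q1, q3, q4}, {q0, q1, q2, q3, q4}, {q1, q2, q3, q4}, {q1, q2, q3}, {q1, q2, q4}.
Accepting DFA states (contain an NFA accepting state): {q0, q1, q4}, {q0, q1, q2, q4}, {q1, q3, q4}, {q0, q1, q2, q3, q4}, {q1, q2, q3, q4}, {q1, q2, q3}, {q1, q2, q4}.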